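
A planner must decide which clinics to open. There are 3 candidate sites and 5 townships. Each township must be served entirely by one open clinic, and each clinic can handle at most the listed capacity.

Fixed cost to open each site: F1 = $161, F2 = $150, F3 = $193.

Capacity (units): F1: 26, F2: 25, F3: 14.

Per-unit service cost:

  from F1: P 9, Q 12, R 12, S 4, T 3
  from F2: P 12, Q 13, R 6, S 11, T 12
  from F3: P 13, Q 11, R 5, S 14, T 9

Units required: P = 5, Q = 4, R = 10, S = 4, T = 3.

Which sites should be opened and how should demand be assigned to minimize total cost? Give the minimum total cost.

Minimum total cost: 399

Open {F1}: P→F1 9·5=45, Q→F1 12·4=48, R→F1 12·10=120, S→F1 4·4=16, T→F1 3·3=9.
Loads: F1 carries 26/26. Service 238; fixed 161; total 399.
Next best feasible plan costs 489.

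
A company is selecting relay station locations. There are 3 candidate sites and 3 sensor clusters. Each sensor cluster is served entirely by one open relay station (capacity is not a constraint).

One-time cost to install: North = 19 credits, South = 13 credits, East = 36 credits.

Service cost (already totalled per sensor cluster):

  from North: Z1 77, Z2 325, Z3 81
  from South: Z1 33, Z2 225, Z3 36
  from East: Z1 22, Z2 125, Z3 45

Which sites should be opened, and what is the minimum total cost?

For any fixed open set, each sensor cluster goes to its cheapest open site; total = fixed + service.
{East}: Z1→East 22, Z2→East 125, Z3→East 45. Service 192; fixed 36; total 228.
{South, East}: Z1→East 22, Z2→East 125, Z3→South 36. Service 183; fixed 49; total 232.
{North, East}: service 192 + fixed 55 = 247
{North, South, East}: Z1→East 22, Z2→East 125, Z3→South 36. Service 183; fixed 68; total 251.
No other subset beats 228.

Open East only; minimum total cost 228.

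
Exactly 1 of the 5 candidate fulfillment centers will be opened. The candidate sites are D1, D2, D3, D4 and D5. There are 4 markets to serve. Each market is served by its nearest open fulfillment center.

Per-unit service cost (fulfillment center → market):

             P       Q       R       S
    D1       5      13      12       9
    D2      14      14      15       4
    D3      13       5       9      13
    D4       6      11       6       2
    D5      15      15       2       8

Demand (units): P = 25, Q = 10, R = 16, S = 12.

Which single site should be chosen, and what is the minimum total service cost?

With exactly 1 open, each market uses its cheapest among the chosen.
{D4}: P→D4 6·25=150, Q→D4 11·10=110, R→D4 6·16=96, S→D4 2·12=24. Service cost 380.
{D1}: service cost 555
{D5}: service cost 653
Among all 5 size-1 choices, {D4} is lowest.

Choose D4 only; total service cost 380.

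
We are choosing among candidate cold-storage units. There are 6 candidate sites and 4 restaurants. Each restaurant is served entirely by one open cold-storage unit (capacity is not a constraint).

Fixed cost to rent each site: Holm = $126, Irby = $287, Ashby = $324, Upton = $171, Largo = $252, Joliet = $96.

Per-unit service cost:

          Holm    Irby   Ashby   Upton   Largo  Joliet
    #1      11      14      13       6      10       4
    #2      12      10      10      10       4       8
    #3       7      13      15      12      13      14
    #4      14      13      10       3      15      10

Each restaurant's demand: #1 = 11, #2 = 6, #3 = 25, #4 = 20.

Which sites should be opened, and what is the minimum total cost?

Open Upton only; minimum total cost 657.

For any fixed open set, each restaurant goes to its cheapest open site; total = fixed + service.
{Upton}: #1→Upton 6·11=66, #2→Upton 10·6=60, #3→Upton 12·25=300, #4→Upton 3·20=60. Service 486; fixed 171; total 657.
{Holm, Upton}: service 361 + fixed 297 = 658
{Holm, Joliet}: service 467 + fixed 222 = 689
{Holm, Irby, Ashby, Upton, Largo, Joliet}: service 303 + fixed 1256 = 1559
No other subset beats 657.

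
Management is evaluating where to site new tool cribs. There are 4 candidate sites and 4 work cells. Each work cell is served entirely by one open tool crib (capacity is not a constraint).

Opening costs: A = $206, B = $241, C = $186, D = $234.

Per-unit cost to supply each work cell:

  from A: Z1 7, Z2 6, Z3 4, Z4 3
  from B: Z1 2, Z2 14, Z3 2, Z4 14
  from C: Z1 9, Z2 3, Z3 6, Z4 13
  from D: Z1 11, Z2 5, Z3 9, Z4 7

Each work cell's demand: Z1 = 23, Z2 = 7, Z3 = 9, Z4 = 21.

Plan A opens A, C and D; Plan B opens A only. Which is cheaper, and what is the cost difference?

Plan B is cheaper by 399.

Plan A: {A, C, D}: Z1→A 7·23=161, Z2→C 3·7=21, Z3→A 4·9=36, Z4→A 3·21=63. Service 281; fixed 626; total 907.
Plan B: {A}: Z1→A 7·23=161, Z2→A 6·7=42, Z3→A 4·9=36, Z4→A 3·21=63. Service 302; fixed 206; total 508.
Difference: |907 − 508| = 399.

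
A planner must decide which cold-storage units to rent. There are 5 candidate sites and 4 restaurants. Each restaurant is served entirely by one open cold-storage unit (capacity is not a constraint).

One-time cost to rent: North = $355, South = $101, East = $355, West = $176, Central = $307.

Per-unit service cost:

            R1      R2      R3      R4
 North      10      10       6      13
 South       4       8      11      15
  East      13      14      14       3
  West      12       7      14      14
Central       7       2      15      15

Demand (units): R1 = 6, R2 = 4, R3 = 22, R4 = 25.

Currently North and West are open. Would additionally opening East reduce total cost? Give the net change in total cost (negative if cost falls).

Current service cost with {North, West}: 545.
Adding East: each restaurant re-picks its cheapest; new service cost 295, saving 250.
Extra fixed cost: 355. Net change = 355 − 250 = 105.
(Totals: 1076 → 1181.)

No — net change +105 (cost rises by 105).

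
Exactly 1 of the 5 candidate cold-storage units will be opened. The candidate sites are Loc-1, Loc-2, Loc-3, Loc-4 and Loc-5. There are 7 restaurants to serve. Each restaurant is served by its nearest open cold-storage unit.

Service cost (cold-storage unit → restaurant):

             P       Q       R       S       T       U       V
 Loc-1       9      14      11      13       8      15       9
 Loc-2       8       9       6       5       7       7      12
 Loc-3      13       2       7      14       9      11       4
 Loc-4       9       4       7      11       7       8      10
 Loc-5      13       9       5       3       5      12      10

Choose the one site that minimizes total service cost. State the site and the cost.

With exactly 1 open, each restaurant uses its cheapest among the chosen.
{Loc-2}: P→Loc-2 8, Q→Loc-2 9, R→Loc-2 6, S→Loc-2 5, T→Loc-2 7, U→Loc-2 7, V→Loc-2 12. Service cost 54.
{Loc-4}: service cost 56
{Loc-5}: service cost 57
Among all 5 size-1 choices, {Loc-2} is lowest.

Choose Loc-2 only; total service cost 54.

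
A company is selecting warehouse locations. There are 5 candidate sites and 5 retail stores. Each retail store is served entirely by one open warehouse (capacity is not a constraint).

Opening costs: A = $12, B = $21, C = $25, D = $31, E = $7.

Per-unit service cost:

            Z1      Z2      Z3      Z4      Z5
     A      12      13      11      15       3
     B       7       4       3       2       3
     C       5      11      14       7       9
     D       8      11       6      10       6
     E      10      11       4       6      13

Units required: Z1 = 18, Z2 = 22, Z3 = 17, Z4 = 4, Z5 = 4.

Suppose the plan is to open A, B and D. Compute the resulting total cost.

Each retail store is assigned to its cheapest site among the open ones.
{A, B, D}: Z1→B 7·18=126, Z2→B 4·22=88, Z3→B 3·17=51, Z4→B 2·4=8, Z5→A 3·4=12. Service 285; fixed 64; total 349.

Total cost: 349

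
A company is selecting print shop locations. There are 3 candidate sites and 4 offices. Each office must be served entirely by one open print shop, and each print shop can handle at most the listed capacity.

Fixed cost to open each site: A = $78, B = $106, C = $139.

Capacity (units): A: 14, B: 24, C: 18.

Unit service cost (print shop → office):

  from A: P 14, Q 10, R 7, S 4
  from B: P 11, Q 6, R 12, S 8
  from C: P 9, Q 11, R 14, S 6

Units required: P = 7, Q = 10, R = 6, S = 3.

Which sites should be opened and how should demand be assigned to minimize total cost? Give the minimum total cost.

Minimum total cost: 375

Open {A, B}: P→B 11·7=77, Q→B 6·10=60, R→A 7·6=42, S→A 4·3=12.
Loads: A carries 9/14, B carries 17/24. Service 191; fixed 184; total 375.
Next best feasible plan costs 387.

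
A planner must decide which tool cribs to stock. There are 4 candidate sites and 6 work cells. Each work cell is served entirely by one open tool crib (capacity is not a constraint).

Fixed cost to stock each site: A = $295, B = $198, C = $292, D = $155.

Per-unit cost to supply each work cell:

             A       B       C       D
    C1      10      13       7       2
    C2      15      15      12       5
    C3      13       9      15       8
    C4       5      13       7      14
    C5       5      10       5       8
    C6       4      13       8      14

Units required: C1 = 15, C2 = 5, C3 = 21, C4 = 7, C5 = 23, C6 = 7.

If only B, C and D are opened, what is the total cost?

Each work cell is assigned to its cheapest site among the open ones.
{B, C, D}: C1→D 2·15=30, C2→D 5·5=25, C3→D 8·21=168, C4→C 7·7=49, C5→C 5·23=115, C6→C 8·7=56. Service 443; fixed 645; total 1088.

Total cost: 1088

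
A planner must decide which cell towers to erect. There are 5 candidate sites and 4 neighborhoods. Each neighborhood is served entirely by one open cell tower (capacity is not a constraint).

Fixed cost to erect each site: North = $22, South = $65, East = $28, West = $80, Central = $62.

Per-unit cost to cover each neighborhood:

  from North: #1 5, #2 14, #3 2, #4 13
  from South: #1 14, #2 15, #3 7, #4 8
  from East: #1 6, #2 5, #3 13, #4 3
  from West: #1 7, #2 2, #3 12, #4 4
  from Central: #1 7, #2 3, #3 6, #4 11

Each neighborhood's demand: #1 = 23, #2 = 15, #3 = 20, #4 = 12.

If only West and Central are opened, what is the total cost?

Each neighborhood is assigned to its cheapest site among the open ones.
{West, Central}: #1→West 7·23=161, #2→West 2·15=30, #3→Central 6·20=120, #4→West 4·12=48. Service 359; fixed 142; total 501.

Total cost: 501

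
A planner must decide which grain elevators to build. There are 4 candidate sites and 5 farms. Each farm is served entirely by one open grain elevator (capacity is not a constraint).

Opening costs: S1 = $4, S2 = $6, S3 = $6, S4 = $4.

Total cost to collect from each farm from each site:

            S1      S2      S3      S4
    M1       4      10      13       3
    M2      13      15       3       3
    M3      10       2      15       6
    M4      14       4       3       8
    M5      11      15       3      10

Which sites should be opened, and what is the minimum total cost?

Open S3 and S4; minimum total cost 28.

For any fixed open set, each farm goes to its cheapest open site; total = fixed + service.
{S3, S4}: M1→S4 3, M2→S3 3, M3→S4 6, M4→S3 3, M5→S3 3. Service 18; fixed 10; total 28.
{S2, S3, S4}: M1→S4 3, M2→S3 3, M3→S2 2, M4→S3 3, M5→S3 3. Service 14; fixed 16; total 30.
{S1, S2, S3}: service 15 + fixed 16 = 31
{S1, S2, S3, S4}: service 14 + fixed 20 = 34
(All 15 nonempty subsets were checked; S3 and S4 is lowest.)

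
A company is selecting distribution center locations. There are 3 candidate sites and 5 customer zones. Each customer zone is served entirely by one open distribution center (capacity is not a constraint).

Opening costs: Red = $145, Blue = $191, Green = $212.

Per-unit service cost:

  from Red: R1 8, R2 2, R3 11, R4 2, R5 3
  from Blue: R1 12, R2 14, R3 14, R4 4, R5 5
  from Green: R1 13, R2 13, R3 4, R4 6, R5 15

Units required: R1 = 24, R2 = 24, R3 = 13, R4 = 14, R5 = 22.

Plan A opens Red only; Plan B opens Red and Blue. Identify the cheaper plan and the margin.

Plan A is cheaper by 191.

Plan A: {Red}: R1→Red 8·24=192, R2→Red 2·24=48, R3→Red 11·13=143, R4→Red 2·14=28, R5→Red 3·22=66. Service 477; fixed 145; total 622.
Plan B: {Red, Blue}: R1→Red 8·24=192, R2→Red 2·24=48, R3→Red 11·13=143, R4→Red 2·14=28, R5→Red 3·22=66. Service 477; fixed 336; total 813.
Difference: |622 − 813| = 191.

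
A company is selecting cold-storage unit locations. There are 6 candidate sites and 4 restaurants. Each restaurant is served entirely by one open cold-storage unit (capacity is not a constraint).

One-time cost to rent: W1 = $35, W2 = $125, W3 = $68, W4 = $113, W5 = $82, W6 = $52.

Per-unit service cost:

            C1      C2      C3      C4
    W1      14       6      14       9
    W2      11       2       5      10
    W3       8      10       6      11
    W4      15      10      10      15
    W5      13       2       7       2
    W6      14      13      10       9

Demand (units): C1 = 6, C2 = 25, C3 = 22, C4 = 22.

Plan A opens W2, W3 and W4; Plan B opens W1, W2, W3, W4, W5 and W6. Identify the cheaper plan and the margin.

Plan A: {W2, W3, W4}: C1→W3 8·6=48, C2→W2 2·25=50, C3→W2 5·22=110, C4→W2 10·22=220. Service 428; fixed 306; total 734.
Plan B: {W1, W2, W3, W4, W5, W6}: C1→W3 8·6=48, C2→W2 2·25=50, C3→W2 5·22=110, C4→W5 2·22=44. Service 252; fixed 475; total 727.
Difference: |734 − 727| = 7.

Plan B is cheaper by 7.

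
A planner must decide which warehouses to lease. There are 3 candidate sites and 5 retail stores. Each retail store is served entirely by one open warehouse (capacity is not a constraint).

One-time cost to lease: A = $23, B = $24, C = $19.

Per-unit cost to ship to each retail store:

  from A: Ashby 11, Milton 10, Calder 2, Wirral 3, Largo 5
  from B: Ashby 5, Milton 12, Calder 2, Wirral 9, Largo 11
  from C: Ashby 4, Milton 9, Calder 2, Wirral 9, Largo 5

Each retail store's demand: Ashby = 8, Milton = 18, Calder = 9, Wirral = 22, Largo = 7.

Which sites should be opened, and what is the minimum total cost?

For any fixed open set, each retail store goes to its cheapest open site; total = fixed + service.
{A, C}: Ashby→C 4·8=32, Milton→C 9·18=162, Calder→A 2·9=18, Wirral→A 3·22=66, Largo→A 5·7=35. Service 313; fixed 42; total 355.
{A, B, C}: service 313 + fixed 66 = 379
{A, B}: service 339 + fixed 47 = 386
{C}: service 445 + fixed 19 = 464
No other subset beats 355.

Open A and C; minimum total cost 355.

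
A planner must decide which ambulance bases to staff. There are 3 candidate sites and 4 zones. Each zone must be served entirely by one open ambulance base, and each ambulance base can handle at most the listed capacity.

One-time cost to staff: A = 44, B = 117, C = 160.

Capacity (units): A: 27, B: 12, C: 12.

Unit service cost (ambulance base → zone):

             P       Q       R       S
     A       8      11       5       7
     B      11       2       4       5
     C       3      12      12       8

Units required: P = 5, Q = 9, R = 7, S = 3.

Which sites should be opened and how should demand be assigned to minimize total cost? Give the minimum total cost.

Minimum total cost: 239

Open {A}: P→A 8·5=40, Q→A 11·9=99, R→A 5·7=35, S→A 7·3=21.
Loads: A carries 24/27. Service 195; fixed 44; total 239.
Next best feasible plan costs 269.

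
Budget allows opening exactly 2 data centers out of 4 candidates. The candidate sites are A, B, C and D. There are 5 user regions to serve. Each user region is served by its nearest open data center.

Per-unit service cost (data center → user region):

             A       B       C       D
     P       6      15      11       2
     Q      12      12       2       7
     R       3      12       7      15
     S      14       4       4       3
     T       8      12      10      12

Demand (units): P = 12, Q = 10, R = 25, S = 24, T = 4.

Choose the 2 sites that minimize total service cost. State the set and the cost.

Choose A and D; total service cost 273.

With exactly 2 open, each user region uses its cheapest among the chosen.
{A, D}: P→D 2·12=24, Q→D 7·10=70, R→A 3·25=75, S→D 3·24=72, T→A 8·4=32. Service cost 273.
{A, C}: service cost 295
{C, D}: service cost 331
Among all 6 size-2 choices, {A, D} is lowest.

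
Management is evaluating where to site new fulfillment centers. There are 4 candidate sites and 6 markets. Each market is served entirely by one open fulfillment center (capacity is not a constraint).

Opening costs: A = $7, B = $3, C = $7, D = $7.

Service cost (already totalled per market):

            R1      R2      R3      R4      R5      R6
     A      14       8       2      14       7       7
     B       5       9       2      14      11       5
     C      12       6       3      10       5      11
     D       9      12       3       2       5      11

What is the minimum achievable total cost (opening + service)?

For any fixed open set, each market goes to its cheapest open site; total = fixed + service.
{B, D}: R1→B 5, R2→B 9, R3→B 2, R4→D 2, R5→D 5, R6→B 5. Service 28; fixed 10; total 38.
{B, C, D}: service 25 + fixed 17 = 42
{B, C}: R1→B 5, R2→C 6, R3→B 2, R4→C 10, R5→C 5, R6→B 5. Service 33; fixed 10; total 43.
{A, B, C, D}: service 25 + fixed 24 = 49
No other subset beats 38.

Minimum total cost: 38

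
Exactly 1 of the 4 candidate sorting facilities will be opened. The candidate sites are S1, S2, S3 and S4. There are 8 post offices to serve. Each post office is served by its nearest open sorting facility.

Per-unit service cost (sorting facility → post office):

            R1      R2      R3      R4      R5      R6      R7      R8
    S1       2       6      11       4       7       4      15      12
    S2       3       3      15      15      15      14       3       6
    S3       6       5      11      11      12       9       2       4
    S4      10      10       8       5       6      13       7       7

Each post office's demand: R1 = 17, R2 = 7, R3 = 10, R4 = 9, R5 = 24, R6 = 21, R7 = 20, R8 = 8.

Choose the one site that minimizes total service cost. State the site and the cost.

Choose S1 only; total service cost 870.

With exactly 1 open, each post office uses its cheapest among the chosen.
{S1}: R1→S1 2·17=34, R2→S1 6·7=42, R3→S1 11·10=110, R4→S1 4·9=36, R5→S1 7·24=168, R6→S1 4·21=84, R7→S1 15·20=300, R8→S1 12·8=96. Service cost 870.
{S3}: service cost 895
{S4}: service cost 978
Among all 4 size-1 choices, {S1} is lowest.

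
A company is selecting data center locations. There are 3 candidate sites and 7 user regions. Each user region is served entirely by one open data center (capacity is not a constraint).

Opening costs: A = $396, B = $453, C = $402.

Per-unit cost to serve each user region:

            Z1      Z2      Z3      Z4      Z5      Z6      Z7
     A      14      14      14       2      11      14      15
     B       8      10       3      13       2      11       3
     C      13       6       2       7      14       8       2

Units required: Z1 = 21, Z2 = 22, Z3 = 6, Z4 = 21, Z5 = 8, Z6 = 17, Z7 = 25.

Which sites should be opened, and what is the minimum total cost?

For any fixed open set, each user region goes to its cheapest open site; total = fixed + service.
{C}: Z1→C 13·21=273, Z2→C 6·22=132, Z3→C 2·6=12, Z4→C 7·21=147, Z5→C 14·8=112, Z6→C 8·17=136, Z7→C 2·25=50. Service 862; fixed 402; total 1264.
{B}: service 957 + fixed 453 = 1410
{B, C}: service 661 + fixed 855 = 1516
{A, B, C}: service 556 + fixed 1251 = 1807
No other subset beats 1264.

Open C only; minimum total cost 1264.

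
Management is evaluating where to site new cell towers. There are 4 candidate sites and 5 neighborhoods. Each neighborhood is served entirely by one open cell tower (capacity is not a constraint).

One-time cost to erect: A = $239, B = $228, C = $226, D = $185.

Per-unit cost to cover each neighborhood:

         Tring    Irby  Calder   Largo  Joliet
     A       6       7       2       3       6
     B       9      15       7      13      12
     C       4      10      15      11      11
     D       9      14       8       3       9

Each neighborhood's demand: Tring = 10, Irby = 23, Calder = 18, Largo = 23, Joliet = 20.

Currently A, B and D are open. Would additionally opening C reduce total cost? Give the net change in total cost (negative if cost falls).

No — net change +206 (cost rises by 206).

Current service cost with {A, B, D}: 446.
Adding C: each neighborhood re-picks its cheapest; new service cost 426, saving 20.
Extra fixed cost: 226. Net change = 226 − 20 = 206.
(Totals: 1098 → 1304.)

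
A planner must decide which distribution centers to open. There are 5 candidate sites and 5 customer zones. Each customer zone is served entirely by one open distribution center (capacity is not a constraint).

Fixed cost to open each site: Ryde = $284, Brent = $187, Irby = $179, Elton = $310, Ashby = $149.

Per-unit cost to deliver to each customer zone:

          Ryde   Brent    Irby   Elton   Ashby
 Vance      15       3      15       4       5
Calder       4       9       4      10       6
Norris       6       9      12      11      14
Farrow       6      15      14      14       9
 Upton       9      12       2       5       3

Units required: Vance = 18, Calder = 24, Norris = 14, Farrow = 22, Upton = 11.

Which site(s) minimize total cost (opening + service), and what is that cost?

For any fixed open set, each customer zone goes to its cheapest open site; total = fixed + service.
{Ashby}: Vance→Ashby 5·18=90, Calder→Ashby 6·24=144, Norris→Ashby 14·14=196, Farrow→Ashby 9·22=198, Upton→Ashby 3·11=33. Service 661; fixed 149; total 810.
{Ryde, Ashby}: service 435 + fixed 433 = 868
{Brent, Ashby}: service 555 + fixed 336 = 891
{Ryde, Brent, Irby, Elton, Ashby}: service 388 + fixed 1109 = 1497
No other subset beats 810.

Open Ashby only; minimum total cost 810.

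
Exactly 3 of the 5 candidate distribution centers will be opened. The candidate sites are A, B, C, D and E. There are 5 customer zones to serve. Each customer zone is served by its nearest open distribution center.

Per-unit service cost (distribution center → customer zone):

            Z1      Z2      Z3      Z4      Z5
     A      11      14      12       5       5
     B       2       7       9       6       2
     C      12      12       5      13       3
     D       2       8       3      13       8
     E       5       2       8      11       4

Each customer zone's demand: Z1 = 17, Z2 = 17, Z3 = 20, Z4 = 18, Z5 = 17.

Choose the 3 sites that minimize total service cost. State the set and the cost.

Choose B, D and E; total service cost 270.

With exactly 3 open, each customer zone uses its cheapest among the chosen.
{B, D, E}: Z1→B 2·17=34, Z2→E 2·17=34, Z3→D 3·20=60, Z4→B 6·18=108, Z5→B 2·17=34. Service cost 270.
{A, D, E}: service cost 286
{B, C, E}: service cost 310
Among all 10 size-3 choices, {B, D, E} is lowest.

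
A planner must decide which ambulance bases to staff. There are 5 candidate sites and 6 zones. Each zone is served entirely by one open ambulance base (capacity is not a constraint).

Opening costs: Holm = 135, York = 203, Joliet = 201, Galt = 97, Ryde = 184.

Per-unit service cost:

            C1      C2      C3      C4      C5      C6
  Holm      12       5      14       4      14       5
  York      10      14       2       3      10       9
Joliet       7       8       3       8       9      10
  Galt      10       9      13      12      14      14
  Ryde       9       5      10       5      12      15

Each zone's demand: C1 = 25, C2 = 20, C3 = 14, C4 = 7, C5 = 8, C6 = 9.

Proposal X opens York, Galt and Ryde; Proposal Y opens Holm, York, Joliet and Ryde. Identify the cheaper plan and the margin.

Proposal X is cheaper by 145.

Proposal X: {York, Galt, Ryde}: C1→Ryde 9·25=225, C2→Ryde 5·20=100, C3→York 2·14=28, C4→York 3·7=21, C5→York 10·8=80, C6→York 9·9=81. Service 535; fixed 484; total 1019.
Proposal Y: {Holm, York, Joliet, Ryde}: C1→Joliet 7·25=175, C2→Holm 5·20=100, C3→York 2·14=28, C4→York 3·7=21, C5→Joliet 9·8=72, C6→Holm 5·9=45. Service 441; fixed 723; total 1164.
Difference: |1019 − 1164| = 145.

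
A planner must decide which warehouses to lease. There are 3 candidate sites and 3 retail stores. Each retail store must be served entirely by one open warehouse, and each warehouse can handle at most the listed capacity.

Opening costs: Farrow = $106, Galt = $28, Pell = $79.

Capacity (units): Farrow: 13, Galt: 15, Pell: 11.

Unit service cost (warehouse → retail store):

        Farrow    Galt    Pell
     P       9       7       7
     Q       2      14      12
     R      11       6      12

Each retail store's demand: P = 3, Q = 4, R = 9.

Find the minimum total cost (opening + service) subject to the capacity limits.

Open {Farrow, Galt}: P→Galt 7·3=21, Q→Farrow 2·4=8, R→Galt 6·9=54.
Loads: Farrow carries 4/13, Galt carries 12/15. Service 83; fixed 134; total 217.
Next best feasible plan costs 223.

Minimum total cost: 217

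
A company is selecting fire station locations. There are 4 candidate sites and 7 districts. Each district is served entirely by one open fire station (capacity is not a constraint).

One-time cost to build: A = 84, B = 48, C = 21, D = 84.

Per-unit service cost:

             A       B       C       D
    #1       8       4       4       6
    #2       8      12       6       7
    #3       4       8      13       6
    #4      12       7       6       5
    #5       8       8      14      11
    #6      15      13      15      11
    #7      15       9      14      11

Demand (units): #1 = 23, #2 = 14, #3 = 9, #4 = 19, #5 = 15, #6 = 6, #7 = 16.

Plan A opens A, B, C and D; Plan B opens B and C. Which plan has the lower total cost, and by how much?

Plan A: {A, B, C, D}: #1→B 4·23=92, #2→C 6·14=84, #3→A 4·9=36, #4→D 5·19=95, #5→A 8·15=120, #6→D 11·6=66, #7→B 9·16=144. Service 637; fixed 237; total 874.
Plan B: {B, C}: #1→B 4·23=92, #2→C 6·14=84, #3→B 8·9=72, #4→C 6·19=114, #5→B 8·15=120, #6→B 13·6=78, #7→B 9·16=144. Service 704; fixed 69; total 773.
Difference: |874 − 773| = 101.

Plan B is cheaper by 101.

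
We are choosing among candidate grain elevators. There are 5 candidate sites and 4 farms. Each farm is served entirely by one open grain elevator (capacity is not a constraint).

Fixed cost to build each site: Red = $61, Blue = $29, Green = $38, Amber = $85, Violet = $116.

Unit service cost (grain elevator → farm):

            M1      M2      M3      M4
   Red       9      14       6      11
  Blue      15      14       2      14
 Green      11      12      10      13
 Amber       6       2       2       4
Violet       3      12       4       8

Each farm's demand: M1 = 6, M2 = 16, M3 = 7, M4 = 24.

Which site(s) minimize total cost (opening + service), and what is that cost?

For any fixed open set, each farm goes to its cheapest open site; total = fixed + service.
{Amber}: M1→Amber 6·6=36, M2→Amber 2·16=32, M3→Amber 2·7=14, M4→Amber 4·24=96. Service 178; fixed 85; total 263.
{Blue, Amber}: M1→Amber 6·6=36, M2→Amber 2·16=32, M3→Blue 2·7=14, M4→Amber 4·24=96. Service 178; fixed 114; total 292.
{Green, Amber}: M1→Amber 6·6=36, M2→Amber 2·16=32, M3→Amber 2·7=14, M4→Amber 4·24=96. Service 178; fixed 123; total 301.
{Red, Blue, Green, Amber, Violet}: service 160 + fixed 329 = 489
No other subset beats 263.

Open Amber only; minimum total cost 263.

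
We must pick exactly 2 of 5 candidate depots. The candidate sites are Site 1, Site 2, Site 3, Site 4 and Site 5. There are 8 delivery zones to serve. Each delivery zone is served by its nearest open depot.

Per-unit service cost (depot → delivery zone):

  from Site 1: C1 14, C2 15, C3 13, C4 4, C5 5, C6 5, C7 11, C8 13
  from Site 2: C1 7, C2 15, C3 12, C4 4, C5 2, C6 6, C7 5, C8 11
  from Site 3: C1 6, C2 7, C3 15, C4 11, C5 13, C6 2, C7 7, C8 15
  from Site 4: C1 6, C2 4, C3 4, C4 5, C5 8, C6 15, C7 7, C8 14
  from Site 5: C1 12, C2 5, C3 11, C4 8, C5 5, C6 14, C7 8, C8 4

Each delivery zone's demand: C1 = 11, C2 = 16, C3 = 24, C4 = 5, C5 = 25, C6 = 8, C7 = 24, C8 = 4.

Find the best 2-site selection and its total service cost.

With exactly 2 open, each delivery zone uses its cheapest among the chosen.
{Site 2, Site 4}: C1→Site 4 6·11=66, C2→Site 4 4·16=64, C3→Site 4 4·24=96, C4→Site 2 4·5=20, C5→Site 2 2·25=50, C6→Site 2 6·8=48, C7→Site 2 5·24=120, C8→Site 2 11·4=44. Service cost 508.
{Site 1, Site 4}: service cost 631
{Site 4, Site 5}: service cost 672
Among all 10 size-2 choices, {Site 2, Site 4} is lowest.

Choose Site 2 and Site 4; total service cost 508.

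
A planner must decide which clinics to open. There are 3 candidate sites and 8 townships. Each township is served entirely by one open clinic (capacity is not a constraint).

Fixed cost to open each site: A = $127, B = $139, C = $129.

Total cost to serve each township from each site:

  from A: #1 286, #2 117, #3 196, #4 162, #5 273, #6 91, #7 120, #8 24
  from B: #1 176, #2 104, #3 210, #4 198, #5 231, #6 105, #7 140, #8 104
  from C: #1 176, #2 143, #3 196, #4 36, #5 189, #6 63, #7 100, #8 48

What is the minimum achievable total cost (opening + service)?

For any fixed open set, each township goes to its cheapest open site; total = fixed + service.
{C}: #1→C 176, #2→C 143, #3→C 196, #4→C 36, #5→C 189, #6→C 63, #7→C 100, #8→C 48. Service 951; fixed 129; total 1080.
{A, C}: #1→C 176, #2→A 117, #3→A 196, #4→C 36, #5→C 189, #6→C 63, #7→C 100, #8→A 24. Service 901; fixed 256; total 1157.
{B, C}: service 912 + fixed 268 = 1180
{A, B, C}: service 888 + fixed 395 = 1283
No other subset beats 1080.

Minimum total cost: 1080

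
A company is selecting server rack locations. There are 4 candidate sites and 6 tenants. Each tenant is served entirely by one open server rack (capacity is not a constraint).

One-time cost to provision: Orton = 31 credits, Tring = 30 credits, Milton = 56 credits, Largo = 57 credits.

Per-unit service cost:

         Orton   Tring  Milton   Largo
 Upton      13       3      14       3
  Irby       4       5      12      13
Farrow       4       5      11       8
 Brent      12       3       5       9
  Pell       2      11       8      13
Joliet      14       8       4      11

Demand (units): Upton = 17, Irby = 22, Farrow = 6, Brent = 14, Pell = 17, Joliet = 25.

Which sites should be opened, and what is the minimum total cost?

Open Orton, Tring and Milton; minimum total cost 456.

For any fixed open set, each tenant goes to its cheapest open site; total = fixed + service.
{Orton, Tring, Milton}: Upton→Tring 3·17=51, Irby→Orton 4·22=88, Farrow→Orton 4·6=24, Brent→Tring 3·14=42, Pell→Orton 2·17=34, Joliet→Milton 4·25=100. Service 339; fixed 117; total 456.
{Orton, Tring}: service 439 + fixed 61 = 500
{Orton, Milton, Largo}: service 367 + fixed 144 = 511
{Orton, Tring, Milton, Largo}: service 339 + fixed 174 = 513
No other subset beats 456.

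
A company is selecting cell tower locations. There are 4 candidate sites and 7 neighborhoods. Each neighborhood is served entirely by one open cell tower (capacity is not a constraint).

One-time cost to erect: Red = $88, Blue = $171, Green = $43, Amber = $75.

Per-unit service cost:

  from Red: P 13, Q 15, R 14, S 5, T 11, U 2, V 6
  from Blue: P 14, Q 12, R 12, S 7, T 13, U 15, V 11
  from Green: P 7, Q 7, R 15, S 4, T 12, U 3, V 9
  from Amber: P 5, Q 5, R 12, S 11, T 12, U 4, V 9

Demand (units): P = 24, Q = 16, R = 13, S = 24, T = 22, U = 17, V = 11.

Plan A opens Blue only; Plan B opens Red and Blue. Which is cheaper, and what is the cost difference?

Plan A: {Blue}: P→Blue 14·24=336, Q→Blue 12·16=192, R→Blue 12·13=156, S→Blue 7·24=168, T→Blue 13·22=286, U→Blue 15·17=255, V→Blue 11·11=121. Service 1514; fixed 171; total 1685.
Plan B: {Red, Blue}: P→Red 13·24=312, Q→Blue 12·16=192, R→Blue 12·13=156, S→Red 5·24=120, T→Red 11·22=242, U→Red 2·17=34, V→Red 6·11=66. Service 1122; fixed 259; total 1381.
Difference: |1685 − 1381| = 304.

Plan B is cheaper by 304.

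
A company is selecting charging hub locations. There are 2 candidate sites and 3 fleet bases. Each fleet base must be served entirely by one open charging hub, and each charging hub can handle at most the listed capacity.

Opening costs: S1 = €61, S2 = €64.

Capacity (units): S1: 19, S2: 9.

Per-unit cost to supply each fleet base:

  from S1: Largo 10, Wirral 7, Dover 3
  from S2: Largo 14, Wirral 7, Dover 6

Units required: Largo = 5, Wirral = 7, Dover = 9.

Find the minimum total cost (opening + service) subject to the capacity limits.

Minimum total cost: 251

Open {S1, S2}: Largo→S1 10·5=50, Wirral→S2 7·7=49, Dover→S1 3·9=27.
Loads: S1 carries 14/19, S2 carries 7/9. Service 126; fixed 125; total 251.
Next best feasible plan costs 271.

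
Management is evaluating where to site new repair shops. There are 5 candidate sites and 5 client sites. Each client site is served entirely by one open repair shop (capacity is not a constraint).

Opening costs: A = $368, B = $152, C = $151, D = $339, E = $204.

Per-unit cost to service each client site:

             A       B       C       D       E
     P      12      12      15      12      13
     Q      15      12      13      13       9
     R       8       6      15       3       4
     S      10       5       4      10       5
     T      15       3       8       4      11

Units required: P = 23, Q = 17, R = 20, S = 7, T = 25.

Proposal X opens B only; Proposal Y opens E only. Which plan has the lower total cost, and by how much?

Proposal X: {B}: P→B 12·23=276, Q→B 12·17=204, R→B 6·20=120, S→B 5·7=35, T→B 3·25=75. Service 710; fixed 152; total 862.
Proposal Y: {E}: P→E 13·23=299, Q→E 9·17=153, R→E 4·20=80, S→E 5·7=35, T→E 11·25=275. Service 842; fixed 204; total 1046.
Difference: |862 − 1046| = 184.

Proposal X is cheaper by 184.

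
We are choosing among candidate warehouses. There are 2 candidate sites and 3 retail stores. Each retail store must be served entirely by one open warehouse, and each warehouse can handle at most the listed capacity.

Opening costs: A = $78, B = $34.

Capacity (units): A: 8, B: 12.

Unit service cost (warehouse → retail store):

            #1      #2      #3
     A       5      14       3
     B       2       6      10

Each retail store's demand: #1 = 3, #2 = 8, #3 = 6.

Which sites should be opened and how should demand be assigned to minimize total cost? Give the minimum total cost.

Minimum total cost: 184

Open {A, B}: #1→B 2·3=6, #2→B 6·8=48, #3→A 3·6=18.
Loads: A carries 6/8, B carries 11/12. Service 72; fixed 112; total 184.
Next best feasible plan costs 290.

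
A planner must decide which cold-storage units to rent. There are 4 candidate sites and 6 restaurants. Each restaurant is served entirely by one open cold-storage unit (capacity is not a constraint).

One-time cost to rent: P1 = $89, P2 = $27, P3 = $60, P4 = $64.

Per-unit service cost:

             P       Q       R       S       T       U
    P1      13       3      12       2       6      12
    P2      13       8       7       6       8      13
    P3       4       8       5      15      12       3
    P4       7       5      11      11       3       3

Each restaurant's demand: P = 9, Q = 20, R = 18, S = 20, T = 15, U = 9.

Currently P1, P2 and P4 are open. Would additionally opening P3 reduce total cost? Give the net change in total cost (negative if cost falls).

Current service cost with {P1, P2, P4}: 361.
Adding P3: each restaurant re-picks its cheapest; new service cost 298, saving 63.
Extra fixed cost: 60. Net change = 60 − 63 = -3.
(Totals: 541 → 538.)

Yes — net change −3 (cost falls by 3).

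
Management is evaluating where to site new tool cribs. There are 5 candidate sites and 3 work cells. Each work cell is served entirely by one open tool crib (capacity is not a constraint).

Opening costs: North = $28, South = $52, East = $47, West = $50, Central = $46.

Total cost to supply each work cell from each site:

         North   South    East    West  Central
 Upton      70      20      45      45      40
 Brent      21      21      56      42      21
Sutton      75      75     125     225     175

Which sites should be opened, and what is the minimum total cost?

For any fixed open set, each work cell goes to its cheapest open site; total = fixed + service.
{South}: Upton→South 20, Brent→South 21, Sutton→South 75. Service 116; fixed 52; total 168.
{North}: Upton→North 70, Brent→North 21, Sutton→North 75. Service 166; fixed 28; total 194.
{North, South}: service 116 + fixed 80 = 196
{North, South, East, West, Central}: service 116 + fixed 223 = 339
No other subset beats 168.

Open South only; minimum total cost 168.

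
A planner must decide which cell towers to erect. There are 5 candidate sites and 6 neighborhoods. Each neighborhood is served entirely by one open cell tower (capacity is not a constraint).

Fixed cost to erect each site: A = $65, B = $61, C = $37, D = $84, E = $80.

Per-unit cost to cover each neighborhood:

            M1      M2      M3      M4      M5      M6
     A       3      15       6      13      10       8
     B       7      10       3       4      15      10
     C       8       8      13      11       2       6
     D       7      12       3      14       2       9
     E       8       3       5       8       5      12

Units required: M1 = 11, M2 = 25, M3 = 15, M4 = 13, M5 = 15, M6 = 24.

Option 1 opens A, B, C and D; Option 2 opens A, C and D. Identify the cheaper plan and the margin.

Option 1: {A, B, C, D}: M1→A 3·11=33, M2→C 8·25=200, M3→B 3·15=45, M4→B 4·13=52, M5→C 2·15=30, M6→C 6·24=144. Service 504; fixed 247; total 751.
Option 2: {A, C, D}: M1→A 3·11=33, M2→C 8·25=200, M3→D 3·15=45, M4→C 11·13=143, M5→C 2·15=30, M6→C 6·24=144. Service 595; fixed 186; total 781.
Difference: |751 − 781| = 30.

Option 1 is cheaper by 30.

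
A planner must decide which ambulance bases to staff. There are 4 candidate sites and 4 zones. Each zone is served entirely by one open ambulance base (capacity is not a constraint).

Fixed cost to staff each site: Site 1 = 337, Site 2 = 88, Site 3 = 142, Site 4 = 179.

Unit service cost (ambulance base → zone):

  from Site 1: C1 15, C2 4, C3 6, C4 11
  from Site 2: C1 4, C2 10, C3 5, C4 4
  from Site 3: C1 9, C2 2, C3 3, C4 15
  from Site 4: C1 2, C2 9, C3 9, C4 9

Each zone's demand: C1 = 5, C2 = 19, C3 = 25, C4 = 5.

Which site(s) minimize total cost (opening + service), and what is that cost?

Open Site 3 only; minimum total cost 375.

For any fixed open set, each zone goes to its cheapest open site; total = fixed + service.
{Site 3}: C1→Site 3 9·5=45, C2→Site 3 2·19=38, C3→Site 3 3·25=75, C4→Site 3 15·5=75. Service 233; fixed 142; total 375.
{Site 2, Site 3}: service 153 + fixed 230 = 383
{Site 2}: C1→Site 2 4·5=20, C2→Site 2 10·19=190, C3→Site 2 5·25=125, C4→Site 2 4·5=20. Service 355; fixed 88; total 443.
{Site 1, Site 2, Site 3, Site 4}: service 143 + fixed 746 = 889
No other subset beats 375.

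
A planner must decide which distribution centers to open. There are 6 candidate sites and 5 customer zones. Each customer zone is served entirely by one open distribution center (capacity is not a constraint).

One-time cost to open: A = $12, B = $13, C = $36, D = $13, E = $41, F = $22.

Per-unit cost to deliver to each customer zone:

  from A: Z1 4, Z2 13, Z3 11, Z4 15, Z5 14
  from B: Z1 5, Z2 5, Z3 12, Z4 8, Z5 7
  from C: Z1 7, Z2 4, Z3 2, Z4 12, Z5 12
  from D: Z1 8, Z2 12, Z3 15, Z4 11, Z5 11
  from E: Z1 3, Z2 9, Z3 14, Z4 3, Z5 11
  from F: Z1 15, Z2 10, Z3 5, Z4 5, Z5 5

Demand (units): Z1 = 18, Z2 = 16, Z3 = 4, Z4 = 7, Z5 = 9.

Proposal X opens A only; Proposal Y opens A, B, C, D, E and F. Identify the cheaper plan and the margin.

Proposal X: {A}: Z1→A 4·18=72, Z2→A 13·16=208, Z3→A 11·4=44, Z4→A 15·7=105, Z5→A 14·9=126. Service 555; fixed 12; total 567.
Proposal Y: {A, B, C, D, E, F}: Z1→E 3·18=54, Z2→C 4·16=64, Z3→C 2·4=8, Z4→E 3·7=21, Z5→F 5·9=45. Service 192; fixed 137; total 329.
Difference: |567 − 329| = 238.

Proposal Y is cheaper by 238.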